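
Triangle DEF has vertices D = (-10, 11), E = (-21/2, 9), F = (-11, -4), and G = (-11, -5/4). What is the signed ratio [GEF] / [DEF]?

[DEF] = ½·((-10)·(9−(-4)) + (-21/2)·(-4−11) + (-11)·(11−9)) = ½·(-130 + 315/2 − 22) = 11/4.
[GEF] = ½·((-11)·(9−(-4)) + (-21/2)·(-4−(-5/4)) + (-11)·(-5/4−9)) = ½·(-143 + 231/8 + 451/4) = -11/16, so the ratio is (-11/16)/(11/4) = -1/4.

-1/4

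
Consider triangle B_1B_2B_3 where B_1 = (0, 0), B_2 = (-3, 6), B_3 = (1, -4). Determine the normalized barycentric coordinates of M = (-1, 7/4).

Signed area of the reference triangle: [B_1B_2B_3] = ½·(0·(6−(-4)) + (-3)·(-4−0) + 1·(0−6)) = ½·(0 + 12 − 6) = 3.
[MB_2B_3] = ½·((-1)·(6−(-4)) + (-3)·(-4−(7/4)) + 1·(7/4−6)) = ½·(-10 + 69/4 − 17/4) = 3/2, so the B_1-coordinate is (3/2)/3 = 1/2.
[B_1MB_3] = ½·(0·(7/4−(-4)) + (-1)·(-4−0) + 1·(0−(7/4))) = ½·(0 + 4 − 7/4) = 9/8, so the B_2-coordinate is 3/8.
[B_1B_2M] = ½·(0·(6−(7/4)) + (-3)·(7/4−0) + (-1)·(0−6)) = ½·(0 − 21/4 + 6) = 3/8, so the B_3-coordinate is 1/8.

(1/2, 3/8, 1/8)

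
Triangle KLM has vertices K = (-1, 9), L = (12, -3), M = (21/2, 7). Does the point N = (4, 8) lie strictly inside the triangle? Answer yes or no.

yes

Barycentric coordinates of N: (127/224, 3/224, 47/112).
The three coordinates are positive, positive, positive; a point is interior exactly when all three are positive.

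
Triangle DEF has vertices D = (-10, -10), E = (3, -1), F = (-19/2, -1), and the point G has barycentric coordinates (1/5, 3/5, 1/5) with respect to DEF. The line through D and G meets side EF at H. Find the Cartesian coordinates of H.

(-1/8, -1)

Line DG meets EF where the D-coordinate vanishes; zeroing G's D-weight and renormalizing leaves E, F-weights 3/5 : 1/5 → (3/4, 1/4).
So H = (3/4)·E + (1/4)·F = (-1/8, -1).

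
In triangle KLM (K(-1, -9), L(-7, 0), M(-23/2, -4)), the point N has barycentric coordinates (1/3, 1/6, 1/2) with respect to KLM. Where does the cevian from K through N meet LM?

(-83/8, -3)

Line KN meets LM where the K-coordinate vanishes; zeroing N's K-weight and renormalizing leaves L, M-weights 1/6 : 1/2 → (1/4, 3/4).
So J = (1/4)·L + (3/4)·M = (-83/8, -3).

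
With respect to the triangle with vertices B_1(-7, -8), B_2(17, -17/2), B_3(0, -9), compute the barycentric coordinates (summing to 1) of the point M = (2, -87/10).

Signed area of the reference triangle: [B_1B_2B_3] = ½·((-7)·(-17/2−(-9)) + 17·(-9−(-8)) + 0·(-8−(-17/2))) = ½·(-7/2 − 17 + 0) = -41/4.
[MB_2B_3] = ½·(2·(-17/2−(-9)) + 17·(-9−(-87/10)) + 0·(-87/10−(-17/2))) = ½·(1 − 51/10 + 0) = -41/20, so the B_1-coordinate is (-41/20)/(-41/4) = 1/5.
[B_1MB_3] = ½·((-7)·(-87/10−(-9)) + 2·(-9−(-8)) + 0·(-8−(-87/10))) = ½·(-21/10 − 2 + 0) = -41/20, so the B_2-coordinate is 1/5.
[B_1B_2M] = ½·((-7)·(-17/2−(-87/10)) + 17·(-87/10−(-8)) + 2·(-8−(-17/2))) = ½·(-7/5 − 119/10 + 1) = -123/20, so the B_3-coordinate is 3/5.
Check: 1/5 + 1/5 + 3/5 = 1.

(1/5, 1/5, 3/5)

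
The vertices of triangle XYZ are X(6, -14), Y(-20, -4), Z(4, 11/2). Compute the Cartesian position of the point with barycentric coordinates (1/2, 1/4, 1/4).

(-1, -53/8)

W = (1/2)·X + (1/4)·Y + (1/4)·Z.
x-coordinate: (1/2)·6 + (1/4)·(-20) + (1/4)·4 = -1.
y-coordinate: (1/2)·(-14) + (1/4)·(-4) + (1/4)·(11/2) = -53/8.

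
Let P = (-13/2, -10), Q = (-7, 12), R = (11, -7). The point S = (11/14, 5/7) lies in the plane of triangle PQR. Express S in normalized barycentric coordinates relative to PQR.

(1/7, 3/7, 3/7)

Signed area of the reference triangle: [PQR] = ½·((-13/2)·(12−(-7)) + (-7)·(-7−(-10)) + 11·(-10−12)) = ½·(-247/2 − 21 − 242) = -773/4.
[SQR] = ½·((11/14)·(12−(-7)) + (-7)·(-7−(5/7)) + 11·(5/7−12)) = ½·(209/14 + 54 − 869/7) = -773/28, so the P-coordinate is (-773/28)/(-773/4) = 1/7.
[PSR] = ½·((-13/2)·(5/7−(-7)) + (11/14)·(-7−(-10)) + 11·(-10−(5/7))) = ½·(-351/7 + 33/14 − 825/7) = -2319/28, so the Q-coordinate is 3/7.
[PQS] = ½·((-13/2)·(12−(5/7)) + (-7)·(5/7−(-10)) + (11/14)·(-10−12)) = ½·(-1027/14 − 75 − 121/7) = -2319/28, so the R-coordinate is 3/7.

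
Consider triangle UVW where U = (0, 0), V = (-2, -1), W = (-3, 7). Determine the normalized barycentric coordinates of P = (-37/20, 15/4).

Signed area of the reference triangle: [UVW] = ½·(0·(-1−7) + (-2)·(7−0) + (-3)·(0−(-1))) = ½·(0 − 14 − 3) = -17/2.
[PVW] = ½·((-37/20)·(-1−7) + (-2)·(7−(15/4)) + (-3)·(15/4−(-1))) = ½·(74/5 − 13/2 − 57/4) = -119/40, so the U-coordinate is (-119/40)/(-17/2) = 7/20.
[UPW] = ½·(0·(15/4−7) + (-37/20)·(7−0) + (-3)·(0−(15/4))) = ½·(0 − 259/20 + 45/4) = -17/20, so the V-coordinate is 1/10.
[UVP] = ½·(0·(-1−(15/4)) + (-2)·(15/4−0) + (-37/20)·(0−(-1))) = ½·(0 − 15/2 − 37/20) = -187/40, so the W-coordinate is 11/20.
Check: 7/20 + 1/10 + 11/20 = 1.

(7/20, 1/10, 11/20)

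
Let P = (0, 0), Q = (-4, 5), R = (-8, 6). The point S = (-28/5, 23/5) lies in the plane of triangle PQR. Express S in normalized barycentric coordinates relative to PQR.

Signed area of the reference triangle: [PQR] = ½·(0·(5−6) + (-4)·(6−0) + (-8)·(0−5)) = ½·(0 − 24 + 40) = 8.
[SQR] = ½·((-28/5)·(5−6) + (-4)·(6−(23/5)) + (-8)·(23/5−5)) = ½·(28/5 − 28/5 + 16/5) = 8/5, so the P-coordinate is (8/5)/8 = 1/5.
[PSR] = ½·(0·(23/5−6) + (-28/5)·(6−0) + (-8)·(0−(23/5))) = ½·(0 − 168/5 + 184/5) = 8/5, so the Q-coordinate is 1/5.
[PQS] = ½·(0·(5−(23/5)) + (-4)·(23/5−0) + (-28/5)·(0−5)) = ½·(0 − 92/5 + 28) = 24/5, so the R-coordinate is 3/5.

(1/5, 1/5, 3/5)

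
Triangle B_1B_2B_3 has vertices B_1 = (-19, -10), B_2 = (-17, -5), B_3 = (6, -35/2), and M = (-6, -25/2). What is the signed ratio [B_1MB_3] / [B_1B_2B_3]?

1/4

[B_1B_2B_3] = ½·((-19)·(-5−(-35/2)) + (-17)·(-35/2−(-10)) + 6·(-10−(-5))) = ½·(-475/2 + 255/2 − 30) = -70.
[B_1MB_3] = ½·((-19)·(-25/2−(-35/2)) + (-6)·(-35/2−(-10)) + 6·(-10−(-25/2))) = ½·(-95 + 45 + 15) = -35/2, so the ratio is (-35/2)/(-70) = 1/4.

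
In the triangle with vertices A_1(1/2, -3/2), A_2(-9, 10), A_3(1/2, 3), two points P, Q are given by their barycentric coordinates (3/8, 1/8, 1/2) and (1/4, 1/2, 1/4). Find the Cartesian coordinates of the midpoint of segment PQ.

Barycentric coordinates of the midpoint are the average: (5/16, 5/16, 3/8).
Converting: (5/16)·A_1 + (5/16)·A_2 + (3/8)·A_3 = (-79/32, 121/32).

(-79/32, 121/32)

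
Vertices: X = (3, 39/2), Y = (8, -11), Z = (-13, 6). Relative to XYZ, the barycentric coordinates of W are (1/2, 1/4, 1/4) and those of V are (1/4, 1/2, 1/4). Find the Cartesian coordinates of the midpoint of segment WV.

Barycentric coordinates of the midpoint are the average: (3/8, 3/8, 1/4).
Converting: (3/8)·X + (3/8)·Y + (1/4)·Z = (7/8, 75/16).

(7/8, 75/16)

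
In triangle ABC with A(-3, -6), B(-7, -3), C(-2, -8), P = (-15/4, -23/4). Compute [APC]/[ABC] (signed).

1/4

[ABC] = ½·((-3)·(-3−(-8)) + (-7)·(-8−(-6)) + (-2)·(-6−(-3))) = ½·(-15 + 14 + 6) = 5/2.
[APC] = ½·((-3)·(-23/4−(-8)) + (-15/4)·(-8−(-6)) + (-2)·(-6−(-23/4))) = ½·(-27/4 + 15/2 + 1/2) = 5/8, so the ratio is (5/8)/(5/2) = 1/4.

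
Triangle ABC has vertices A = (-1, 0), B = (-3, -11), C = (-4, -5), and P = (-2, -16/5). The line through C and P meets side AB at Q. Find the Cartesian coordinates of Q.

(-3/2, -11/4)

Barycentric coordinates of P with respect to ABC: (3/5, 1/5, 1/5).
On side AB the C-coordinate is zero; dropping P's C-weight 1/5 and renormalizing the remaining 3/5 : 1/5 gives weights 3/4, 1/4 on A, B.
Q = (3/4)·(-1, 0) + (1/4)·(-3, -11) = (-3/2, -11/4).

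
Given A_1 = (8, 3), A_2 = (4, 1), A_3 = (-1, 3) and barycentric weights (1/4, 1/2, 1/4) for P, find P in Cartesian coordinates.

P = (1/4)·A_1 + (1/2)·A_2 + (1/4)·A_3.
x-coordinate: (1/4)·8 + (1/2)·4 + (1/4)·(-1) = 15/4.
y-coordinate: (1/4)·3 + (1/2)·1 + (1/4)·3 = 2.

(15/4, 2)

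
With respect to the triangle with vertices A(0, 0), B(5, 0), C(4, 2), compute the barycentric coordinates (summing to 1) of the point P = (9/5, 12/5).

(2/5, -3/5, 6/5)

Signed area of the reference triangle: [ABC] = ½·(0·(0−2) + 5·(2−0) + 4·(0−0)) = ½·(0 + 10 + 0) = 5.
[PBC] = ½·((9/5)·(0−2) + 5·(2−(12/5)) + 4·(12/5−0)) = ½·(-18/5 − 2 + 48/5) = 2, so the A-coordinate is 2/5 = 2/5.
[APC] = ½·(0·(12/5−2) + (9/5)·(2−0) + 4·(0−(12/5))) = ½·(0 + 18/5 − 48/5) = -3, so the B-coordinate is -3/5.
[ABP] = ½·(0·(0−(12/5)) + 5·(12/5−0) + (9/5)·(0−0)) = ½·(0 + 12 + 0) = 6, so the C-coordinate is 6/5.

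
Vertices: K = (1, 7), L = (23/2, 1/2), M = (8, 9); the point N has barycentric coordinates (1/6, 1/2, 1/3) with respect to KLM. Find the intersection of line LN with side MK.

Line LN meets MK where the L-coordinate vanishes; zeroing N's L-weight and renormalizing leaves M, K-weights 1/3 : 1/6 → (2/3, 1/3).
So J = (2/3)·M + (1/3)·K = (17/3, 25/3).

(17/3, 25/3)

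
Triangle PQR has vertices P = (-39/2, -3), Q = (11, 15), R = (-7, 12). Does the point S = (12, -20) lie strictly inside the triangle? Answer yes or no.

Barycentric coordinates of S: (422/155, 274/93, -2171/465).
The three coordinates are positive, positive, negative; a point is interior exactly when all three are positive.

no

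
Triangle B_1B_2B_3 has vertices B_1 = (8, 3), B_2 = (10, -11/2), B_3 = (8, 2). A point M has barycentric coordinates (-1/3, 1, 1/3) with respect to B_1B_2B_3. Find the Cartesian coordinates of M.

(10, -35/6)

M = (-1/3)·B_1 + 1·B_2 + (1/3)·B_3.
x-coordinate: (-1/3)·8 + 1·10 + (1/3)·8 = 10.
y-coordinate: (-1/3)·3 + 1·(-11/2) + (1/3)·2 = -35/6.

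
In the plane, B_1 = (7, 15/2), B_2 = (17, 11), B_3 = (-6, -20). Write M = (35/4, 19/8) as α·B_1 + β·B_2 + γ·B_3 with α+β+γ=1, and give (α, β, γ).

(1/4, 1/2, 1/4)

Signed area of the reference triangle: [B_1B_2B_3] = ½·(7·(11−(-20)) + 17·(-20−(15/2)) + (-6)·(15/2−11)) = ½·(217 − 935/2 + 21) = -459/4.
[MB_2B_3] = ½·((35/4)·(11−(-20)) + 17·(-20−(19/8)) + (-6)·(19/8−11)) = ½·(1085/4 − 3043/8 + 207/4) = -459/16, so the B_1-coordinate is (-459/16)/(-459/4) = 1/4.
[B_1MB_3] = ½·(7·(19/8−(-20)) + (35/4)·(-20−(15/2)) + (-6)·(15/2−(19/8))) = ½·(1253/8 − 1925/8 − 123/4) = -459/8, so the B_2-coordinate is 1/2.
[B_1B_2M] = ½·(7·(11−(19/8)) + 17·(19/8−(15/2)) + (35/4)·(15/2−11)) = ½·(483/8 − 697/8 − 245/8) = -459/16, so the B_3-coordinate is 1/4.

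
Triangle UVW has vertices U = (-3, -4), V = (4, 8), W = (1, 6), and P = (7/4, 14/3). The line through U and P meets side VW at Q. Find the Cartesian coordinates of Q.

Barycentric coordinates of P with respect to UVW: (1/4, 7/12, 1/6).
On side VW the U-coordinate is zero; dropping P's U-weight 1/4 and renormalizing the remaining 7/12 : 1/6 gives weights 7/9, 2/9 on V, W.
Q = (7/9)·(4, 8) + (2/9)·(1, 6) = (10/3, 68/9).

(10/3, 68/9)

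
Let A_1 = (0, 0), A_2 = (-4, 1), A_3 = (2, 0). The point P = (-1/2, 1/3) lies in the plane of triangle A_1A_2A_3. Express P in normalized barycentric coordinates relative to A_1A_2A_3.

(1/4, 1/3, 5/12)

Signed area of the reference triangle: [A_1A_2A_3] = ½·(0·(1−0) + (-4)·(0−0) + 2·(0−1)) = ½·(0 + 0 − 2) = -1.
[PA_2A_3] = ½·((-1/2)·(1−0) + (-4)·(0−(1/3)) + 2·(1/3−1)) = ½·(-1/2 + 4/3 − 4/3) = -1/4, so the A_1-coordinate is (-1/4)/(-1) = 1/4.
[A_1PA_3] = ½·(0·(1/3−0) + (-1/2)·(0−0) + 2·(0−(1/3))) = ½·(0 + 0 − 2/3) = -1/3, so the A_2-coordinate is 1/3.
[A_1A_2P] = ½·(0·(1−(1/3)) + (-4)·(1/3−0) + (-1/2)·(0−1)) = ½·(0 − 4/3 + 1/2) = -5/12, so the A_3-coordinate is 5/12.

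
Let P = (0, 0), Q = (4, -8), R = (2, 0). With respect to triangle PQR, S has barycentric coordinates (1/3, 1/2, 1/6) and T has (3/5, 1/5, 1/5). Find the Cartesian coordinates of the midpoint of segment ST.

(53/30, -14/5)

Barycentric coordinates of the midpoint are the average: (7/15, 7/20, 11/60).
Converting: (7/15)·P + (7/20)·Q + (11/60)·R = (53/30, -14/5).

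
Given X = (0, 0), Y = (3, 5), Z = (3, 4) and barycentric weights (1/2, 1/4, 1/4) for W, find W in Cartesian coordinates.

(3/2, 9/4)

W = (1/2)·X + (1/4)·Y + (1/4)·Z.
x-coordinate: (1/2)·0 + (1/4)·3 + (1/4)·3 = 3/2.
y-coordinate: (1/2)·0 + (1/4)·5 + (1/4)·4 = 9/4.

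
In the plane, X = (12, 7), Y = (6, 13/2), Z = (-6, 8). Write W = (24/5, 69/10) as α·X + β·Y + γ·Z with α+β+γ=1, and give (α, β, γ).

(1/5, 3/5, 1/5)

Signed area of the reference triangle: [XYZ] = ½·(12·(13/2−8) + 6·(8−7) + (-6)·(7−(13/2))) = ½·(-18 + 6 − 3) = -15/2.
[WYZ] = ½·((24/5)·(13/2−8) + 6·(8−(69/10)) + (-6)·(69/10−(13/2))) = ½·(-36/5 + 33/5 − 12/5) = -3/2, so the X-coordinate is (-3/2)/(-15/2) = 1/5.
[XWZ] = ½·(12·(69/10−8) + (24/5)·(8−7) + (-6)·(7−(69/10))) = ½·(-66/5 + 24/5 − 3/5) = -9/2, so the Y-coordinate is 3/5.
[XYW] = ½·(12·(13/2−(69/10)) + 6·(69/10−7) + (24/5)·(7−(13/2))) = ½·(-24/5 − 3/5 + 12/5) = -3/2, so the Z-coordinate is 1/5.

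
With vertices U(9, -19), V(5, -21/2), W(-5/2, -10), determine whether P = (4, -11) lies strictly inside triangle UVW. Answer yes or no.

yes

Barycentric coordinates of P: (17/247, 188/247, 42/247).
The three coordinates are positive, positive, positive; a point is interior exactly when all three are positive.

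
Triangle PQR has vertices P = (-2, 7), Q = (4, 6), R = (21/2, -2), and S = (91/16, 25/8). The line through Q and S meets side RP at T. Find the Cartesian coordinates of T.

Barycentric coordinates of S with respect to PQR: (1/8, 1/2, 3/8).
On side RP the Q-coordinate is zero; dropping S's Q-weight 1/2 and renormalizing the remaining 3/8 : 1/8 gives weights 3/4, 1/4 on R, P.
T = (3/4)·(21/2, -2) + (1/4)·(-2, 7) = (59/8, 1/4).

(59/8, 1/4)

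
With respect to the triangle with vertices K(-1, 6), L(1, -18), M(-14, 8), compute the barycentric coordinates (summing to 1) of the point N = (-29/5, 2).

(2/5, 1/5, 2/5)

Signed area of the reference triangle: [KLM] = ½·((-1)·(-18−8) + 1·(8−6) + (-14)·(6−(-18))) = ½·(26 + 2 − 336) = -154.
[NLM] = ½·((-29/5)·(-18−8) + 1·(8−2) + (-14)·(2−(-18))) = ½·(754/5 + 6 − 280) = -308/5, so the K-coordinate is (-308/5)/(-154) = 2/5.
[KNM] = ½·((-1)·(2−8) + (-29/5)·(8−6) + (-14)·(6−2)) = ½·(6 − 58/5 − 56) = -154/5, so the L-coordinate is 1/5.
[KLN] = ½·((-1)·(-18−2) + 1·(2−6) + (-29/5)·(6−(-18))) = ½·(20 − 4 − 696/5) = -308/5, so the M-coordinate is 2/5.
Check: 2/5 + 1/5 + 2/5 = 1.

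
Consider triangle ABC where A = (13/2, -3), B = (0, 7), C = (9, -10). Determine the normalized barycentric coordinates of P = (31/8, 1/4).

Signed area of the reference triangle: [ABC] = ½·((13/2)·(7−(-10)) + 0·(-10−(-3)) + 9·(-3−7)) = ½·(221/2 + 0 − 90) = 41/4.
[PBC] = ½·((31/8)·(7−(-10)) + 0·(-10−(1/4)) + 9·(1/4−7)) = ½·(527/8 + 0 − 243/4) = 41/16, so the A-coordinate is (41/16)/(41/4) = 1/4.
[APC] = ½·((13/2)·(1/4−(-10)) + (31/8)·(-10−(-3)) + 9·(-3−(1/4))) = ½·(533/8 − 217/8 − 117/4) = 41/8, so the B-coordinate is 1/2.
[ABP] = ½·((13/2)·(7−(1/4)) + 0·(1/4−(-3)) + (31/8)·(-3−7)) = ½·(351/8 + 0 − 155/4) = 41/16, so the C-coordinate is 1/4.
Check: 1/4 + 1/2 + 1/4 = 1.

(1/4, 1/2, 1/4)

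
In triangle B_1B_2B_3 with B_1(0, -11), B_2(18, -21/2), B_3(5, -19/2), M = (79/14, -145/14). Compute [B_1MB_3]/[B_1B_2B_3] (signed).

3/14

[B_1B_2B_3] = ½·(0·(-21/2−(-19/2)) + 18·(-19/2−(-11)) + 5·(-11−(-21/2))) = ½·(0 + 27 − 5/2) = 49/4.
[B_1MB_3] = ½·(0·(-145/14−(-19/2)) + (79/14)·(-19/2−(-11)) + 5·(-11−(-145/14))) = ½·(0 + 237/28 − 45/14) = 21/8, so the ratio is (21/8)/(49/4) = 3/14.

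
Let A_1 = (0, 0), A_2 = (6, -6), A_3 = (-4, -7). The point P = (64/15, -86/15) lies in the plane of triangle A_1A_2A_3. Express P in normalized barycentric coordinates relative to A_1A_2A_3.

(1/15, 4/5, 2/15)

Signed area of the reference triangle: [A_1A_2A_3] = ½·(0·(-6−(-7)) + 6·(-7−0) + (-4)·(0−(-6))) = ½·(0 − 42 − 24) = -33.
[PA_2A_3] = ½·((64/15)·(-6−(-7)) + 6·(-7−(-86/15)) + (-4)·(-86/15−(-6))) = ½·(64/15 − 38/5 − 16/15) = -11/5, so the A_1-coordinate is (-11/5)/(-33) = 1/15.
[A_1PA_3] = ½·(0·(-86/15−(-7)) + (64/15)·(-7−0) + (-4)·(0−(-86/15))) = ½·(0 − 448/15 − 344/15) = -132/5, so the A_2-coordinate is 4/5.
[A_1A_2P] = ½·(0·(-6−(-86/15)) + 6·(-86/15−0) + (64/15)·(0−(-6))) = ½·(0 − 172/5 + 128/5) = -22/5, so the A_3-coordinate is 2/15.
Check: 1/15 + 4/5 + 2/15 = 1.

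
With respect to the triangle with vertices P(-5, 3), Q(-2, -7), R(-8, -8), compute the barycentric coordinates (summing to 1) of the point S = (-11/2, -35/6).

(1/6, 1/3, 1/2)

Signed area of the reference triangle: [PQR] = ½·((-5)·(-7−(-8)) + (-2)·(-8−3) + (-8)·(3−(-7))) = ½·(-5 + 22 − 80) = -63/2.
[SQR] = ½·((-11/2)·(-7−(-8)) + (-2)·(-8−(-35/6)) + (-8)·(-35/6−(-7))) = ½·(-11/2 + 13/3 − 28/3) = -21/4, so the P-coordinate is (-21/4)/(-63/2) = 1/6.
[PSR] = ½·((-5)·(-35/6−(-8)) + (-11/2)·(-8−3) + (-8)·(3−(-35/6))) = ½·(-65/6 + 121/2 − 212/3) = -21/2, so the Q-coordinate is 1/3.
[PQS] = ½·((-5)·(-7−(-35/6)) + (-2)·(-35/6−3) + (-11/2)·(3−(-7))) = ½·(35/6 + 53/3 − 55) = -63/4, so the R-coordinate is 1/2.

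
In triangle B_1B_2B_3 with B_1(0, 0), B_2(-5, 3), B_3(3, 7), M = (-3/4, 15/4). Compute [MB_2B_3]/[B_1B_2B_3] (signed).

1/4

[B_1B_2B_3] = ½·(0·(3−7) + (-5)·(7−0) + 3·(0−3)) = ½·(0 − 35 − 9) = -22.
[MB_2B_3] = ½·((-3/4)·(3−7) + (-5)·(7−(15/4)) + 3·(15/4−3)) = ½·(3 − 65/4 + 9/4) = -11/2, so the ratio is (-11/2)/(-22) = 1/4.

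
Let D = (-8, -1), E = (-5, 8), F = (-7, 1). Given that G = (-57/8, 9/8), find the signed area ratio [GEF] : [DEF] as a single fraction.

3/8

[DEF] = ½·((-8)·(8−1) + (-5)·(1−(-1)) + (-7)·(-1−8)) = ½·(-56 − 10 + 63) = -3/2.
[GEF] = ½·((-57/8)·(8−1) + (-5)·(1−(9/8)) + (-7)·(9/8−8)) = ½·(-399/8 + 5/8 + 385/8) = -9/16, so the ratio is (-9/16)/(-3/2) = 3/8.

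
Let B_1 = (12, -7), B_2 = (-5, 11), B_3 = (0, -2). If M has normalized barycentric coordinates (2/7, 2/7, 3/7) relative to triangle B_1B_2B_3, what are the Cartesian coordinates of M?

(2, 2/7)

M = (2/7)·B_1 + (2/7)·B_2 + (3/7)·B_3.
x-coordinate: (2/7)·12 + (2/7)·(-5) + (3/7)·0 = 2.
y-coordinate: (2/7)·(-7) + (2/7)·11 + (3/7)·(-2) = 2/7.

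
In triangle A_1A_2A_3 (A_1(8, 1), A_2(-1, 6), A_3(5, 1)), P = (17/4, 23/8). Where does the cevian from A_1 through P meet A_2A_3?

Barycentric coordinates of P with respect to A_1A_2A_3: (1/2, 3/8, 1/8).
On side A_2A_3 the A_1-coordinate is zero; dropping P's A_1-weight 1/2 and renormalizing the remaining 3/8 : 1/8 gives weights 3/4, 1/4 on A_2, A_3.
Q = (3/4)·(-1, 6) + (1/4)·(5, 1) = (1/2, 19/4).

(1/2, 19/4)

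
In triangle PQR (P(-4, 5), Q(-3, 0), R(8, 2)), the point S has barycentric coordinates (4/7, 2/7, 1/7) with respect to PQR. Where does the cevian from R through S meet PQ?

Line RS meets PQ where the R-coordinate vanishes; zeroing S's R-weight and renormalizing leaves P, Q-weights 4/7 : 2/7 → (2/3, 1/3).
So T = (2/3)·P + (1/3)·Q = (-11/3, 10/3).

(-11/3, 10/3)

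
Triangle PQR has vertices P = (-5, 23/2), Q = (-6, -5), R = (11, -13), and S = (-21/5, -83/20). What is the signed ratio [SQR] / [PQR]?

[PQR] = ½·((-5)·(-5−(-13)) + (-6)·(-13−(23/2)) + 11·(23/2−(-5))) = ½·(-40 + 147 + 363/2) = 577/4.
[SQR] = ½·((-21/5)·(-5−(-13)) + (-6)·(-13−(-83/20)) + 11·(-83/20−(-5))) = ½·(-168/5 + 531/10 + 187/20) = 577/40, so the ratio is (577/40)/(577/4) = 1/10.

1/10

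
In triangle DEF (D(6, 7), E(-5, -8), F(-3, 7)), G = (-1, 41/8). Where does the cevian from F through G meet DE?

Barycentric coordinates of G with respect to DEF: (1/4, 1/8, 5/8).
On side DE the F-coordinate is zero; dropping G's F-weight 5/8 and renormalizing the remaining 1/4 : 1/8 gives weights 2/3, 1/3 on D, E.
H = (2/3)·(6, 7) + (1/3)·(-5, -8) = (7/3, 2).

(7/3, 2)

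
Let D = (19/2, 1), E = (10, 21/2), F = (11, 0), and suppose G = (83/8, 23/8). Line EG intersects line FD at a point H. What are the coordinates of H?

Barycentric coordinates of G with respect to DEF: (1/4, 1/4, 1/2).
On side FD the E-coordinate is zero; dropping G's E-weight 1/4 and renormalizing the remaining 1/2 : 1/4 gives weights 2/3, 1/3 on F, D.
H = (2/3)·(11, 0) + (1/3)·(19/2, 1) = (21/2, 1/3).

(21/2, 1/3)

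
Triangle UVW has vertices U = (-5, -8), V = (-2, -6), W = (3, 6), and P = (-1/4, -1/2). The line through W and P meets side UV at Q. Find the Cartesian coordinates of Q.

Barycentric coordinates of P with respect to UVW: (1/4, 1/4, 1/2).
On side UV the W-coordinate is zero; dropping P's W-weight 1/2 and renormalizing the remaining 1/4 : 1/4 gives weights 1/2, 1/2 on U, V.
Q = (1/2)·(-5, -8) + (1/2)·(-2, -6) = (-7/2, -7).

(-7/2, -7)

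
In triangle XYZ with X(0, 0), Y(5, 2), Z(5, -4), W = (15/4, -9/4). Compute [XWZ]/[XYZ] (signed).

1/8

[XYZ] = ½·(0·(2−(-4)) + 5·(-4−0) + 5·(0−2)) = ½·(0 − 20 − 10) = -15.
[XWZ] = ½·(0·(-9/4−(-4)) + (15/4)·(-4−0) + 5·(0−(-9/4))) = ½·(0 − 15 + 45/4) = -15/8, so the ratio is (-15/8)/(-15) = 1/8.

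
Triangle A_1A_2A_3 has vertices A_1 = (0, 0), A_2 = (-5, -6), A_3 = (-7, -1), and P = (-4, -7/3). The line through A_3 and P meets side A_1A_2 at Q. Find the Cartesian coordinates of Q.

(-5/2, -3)

Barycentric coordinates of P with respect to A_1A_2A_3: (1/3, 1/3, 1/3).
On side A_1A_2 the A_3-coordinate is zero; dropping P's A_3-weight 1/3 and renormalizing the remaining 1/3 : 1/3 gives weights 1/2, 1/2 on A_1, A_2.
Q = (1/2)·(0, 0) + (1/2)·(-5, -6) = (-5/2, -3).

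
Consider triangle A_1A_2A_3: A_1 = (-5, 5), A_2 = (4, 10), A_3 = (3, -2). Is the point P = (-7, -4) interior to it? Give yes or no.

Barycentric coordinates of P: (118/103, -86/103, 71/103).
The three coordinates are positive, negative, positive; a point is interior exactly when all three are positive.

no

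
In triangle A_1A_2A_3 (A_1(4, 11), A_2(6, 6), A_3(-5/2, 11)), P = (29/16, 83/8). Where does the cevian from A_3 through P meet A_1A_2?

Barycentric coordinates of P with respect to A_1A_2A_3: (1/2, 1/8, 3/8).
On side A_1A_2 the A_3-coordinate is zero; dropping P's A_3-weight 3/8 and renormalizing the remaining 1/2 : 1/8 gives weights 4/5, 1/5 on A_1, A_2.
Q = (4/5)·(4, 11) + (1/5)·(6, 6) = (22/5, 10).

(22/5, 10)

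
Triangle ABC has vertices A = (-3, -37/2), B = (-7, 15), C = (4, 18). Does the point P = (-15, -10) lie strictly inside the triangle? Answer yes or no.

no

Barycentric coordinates of P: (502/761, 995/761, -736/761).
The three coordinates are positive, positive, negative; a point is interior exactly when all three are positive.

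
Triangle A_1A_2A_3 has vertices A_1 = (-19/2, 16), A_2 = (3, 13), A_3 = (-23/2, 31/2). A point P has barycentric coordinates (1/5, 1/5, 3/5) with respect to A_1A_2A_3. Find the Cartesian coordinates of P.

P = (1/5)·A_1 + (1/5)·A_2 + (3/5)·A_3.
x-coordinate: (1/5)·(-19/2) + (1/5)·3 + (3/5)·(-23/2) = -41/5.
y-coordinate: (1/5)·16 + (1/5)·13 + (3/5)·(31/2) = 151/10.

(-41/5, 151/10)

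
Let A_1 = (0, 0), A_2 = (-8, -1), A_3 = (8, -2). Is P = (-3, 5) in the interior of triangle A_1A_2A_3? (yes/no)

no

Barycentric coordinates of P: (101/24, -17/12, -43/24).
The three coordinates are positive, negative, negative; a point is interior exactly when all three are positive.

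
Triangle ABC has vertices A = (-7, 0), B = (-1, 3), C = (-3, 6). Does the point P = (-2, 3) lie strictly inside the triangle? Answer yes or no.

yes

Barycentric coordinates of P: (1/8, 3/4, 1/8).
The three coordinates are positive, positive, positive; a point is interior exactly when all three are positive.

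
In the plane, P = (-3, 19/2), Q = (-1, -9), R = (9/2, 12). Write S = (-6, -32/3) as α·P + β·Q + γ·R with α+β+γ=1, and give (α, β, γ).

Signed area of the reference triangle: [PQR] = ½·((-3)·(-9−12) + (-1)·(12−(19/2)) + (9/2)·(19/2−(-9))) = ½·(63 − 5/2 + 333/4) = 575/8.
[SQR] = ½·((-6)·(-9−12) + (-1)·(12−(-32/3)) + (9/2)·(-32/3−(-9))) = ½·(126 − 68/3 − 15/2) = 575/12, so the P-coordinate is (575/12)/(575/8) = 2/3.
[PSR] = ½·((-3)·(-32/3−12) + (-6)·(12−(19/2)) + (9/2)·(19/2−(-32/3))) = ½·(68 − 15 + 363/4) = 575/8, so the Q-coordinate is 1.
[PQS] = ½·((-3)·(-9−(-32/3)) + (-1)·(-32/3−(19/2)) + (-6)·(19/2−(-9))) = ½·(-5 + 121/6 − 111) = -575/12, so the R-coordinate is -2/3.
Check: 2/3 + 1 − 2/3 = 1.

(2/3, 1, -2/3)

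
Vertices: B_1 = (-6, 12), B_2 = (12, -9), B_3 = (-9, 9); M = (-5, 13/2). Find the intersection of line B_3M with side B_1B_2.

Barycentric coordinates of M with respect to B_1B_2B_3: (1/6, 1/6, 2/3).
On side B_1B_2 the B_3-coordinate is zero; dropping M's B_3-weight 2/3 and renormalizing the remaining 1/6 : 1/6 gives weights 1/2, 1/2 on B_1, B_2.
N = (1/2)·(-6, 12) + (1/2)·(12, -9) = (3, 3/2).

(3, 3/2)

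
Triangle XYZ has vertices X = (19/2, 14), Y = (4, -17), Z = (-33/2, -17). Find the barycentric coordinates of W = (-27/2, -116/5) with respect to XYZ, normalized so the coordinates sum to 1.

(-1/5, 2/5, 4/5)

Signed area of the reference triangle: [XYZ] = ½·((19/2)·(-17−(-17)) + 4·(-17−14) + (-33/2)·(14−(-17))) = ½·(0 − 124 − 1023/2) = -1271/4.
[WYZ] = ½·((-27/2)·(-17−(-17)) + 4·(-17−(-116/5)) + (-33/2)·(-116/5−(-17))) = ½·(0 + 124/5 + 1023/10) = 1271/20, so the X-coordinate is (1271/20)/(-1271/4) = -1/5.
[XWZ] = ½·((19/2)·(-116/5−(-17)) + (-27/2)·(-17−14) + (-33/2)·(14−(-116/5))) = ½·(-589/10 + 837/2 − 3069/5) = -1271/10, so the Y-coordinate is 2/5.
[XYW] = ½·((19/2)·(-17−(-116/5)) + 4·(-116/5−14) + (-27/2)·(14−(-17))) = ½·(589/10 − 744/5 − 837/2) = -1271/5, so the Z-coordinate is 4/5.
Check: -1/5 + 2/5 + 4/5 = 1.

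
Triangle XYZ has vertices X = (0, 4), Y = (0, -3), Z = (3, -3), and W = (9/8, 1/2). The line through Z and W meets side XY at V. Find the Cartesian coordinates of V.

Barycentric coordinates of W with respect to XYZ: (1/2, 1/8, 3/8).
On side XY the Z-coordinate is zero; dropping W's Z-weight 3/8 and renormalizing the remaining 1/2 : 1/8 gives weights 4/5, 1/5 on X, Y.
V = (4/5)·(0, 4) + (1/5)·(0, -3) = (0, 13/5).

(0, 13/5)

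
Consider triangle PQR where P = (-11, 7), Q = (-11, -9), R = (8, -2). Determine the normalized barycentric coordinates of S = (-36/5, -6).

Signed area of the reference triangle: [PQR] = ½·((-11)·(-9−(-2)) + (-11)·(-2−7) + 8·(7−(-9))) = ½·(77 + 99 + 128) = 152.
[SQR] = ½·((-36/5)·(-9−(-2)) + (-11)·(-2−(-6)) + 8·(-6−(-9))) = ½·(252/5 − 44 + 24) = 76/5, so the P-coordinate is (76/5)/152 = 1/10.
[PSR] = ½·((-11)·(-6−(-2)) + (-36/5)·(-2−7) + 8·(7−(-6))) = ½·(44 + 324/5 + 104) = 532/5, so the Q-coordinate is 7/10.
[PQS] = ½·((-11)·(-9−(-6)) + (-11)·(-6−7) + (-36/5)·(7−(-9))) = ½·(33 + 143 − 576/5) = 152/5, so the R-coordinate is 1/5.
Check: 1/10 + 7/10 + 1/5 = 1.

(1/10, 7/10, 1/5)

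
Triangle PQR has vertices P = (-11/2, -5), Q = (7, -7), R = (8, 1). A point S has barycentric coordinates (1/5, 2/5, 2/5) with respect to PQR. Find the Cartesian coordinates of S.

S = (1/5)·P + (2/5)·Q + (2/5)·R.
x-coordinate: (1/5)·(-11/2) + (2/5)·7 + (2/5)·8 = 49/10.
y-coordinate: (1/5)·(-5) + (2/5)·(-7) + (2/5)·1 = -17/5.

(49/10, -17/5)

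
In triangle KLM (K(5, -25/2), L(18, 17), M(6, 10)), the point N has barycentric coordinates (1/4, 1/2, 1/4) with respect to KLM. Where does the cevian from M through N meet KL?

(41/3, 43/6)

Line MN meets KL where the M-coordinate vanishes; zeroing N's M-weight and renormalizing leaves K, L-weights 1/4 : 1/2 → (1/3, 2/3).
So J = (1/3)·K + (2/3)·L = (41/3, 43/6).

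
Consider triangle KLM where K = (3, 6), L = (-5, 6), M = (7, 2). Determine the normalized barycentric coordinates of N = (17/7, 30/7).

Signed area of the reference triangle: [KLM] = ½·(3·(6−2) + (-5)·(2−6) + 7·(6−6)) = ½·(12 + 20 + 0) = 16.
[NLM] = ½·((17/7)·(6−2) + (-5)·(2−(30/7)) + 7·(30/7−6)) = ½·(68/7 + 80/7 − 12) = 32/7, so the K-coordinate is (32/7)/16 = 2/7.
[KNM] = ½·(3·(30/7−2) + (17/7)·(2−6) + 7·(6−(30/7))) = ½·(48/7 − 68/7 + 12) = 32/7, so the L-coordinate is 2/7.
[KLN] = ½·(3·(6−(30/7)) + (-5)·(30/7−6) + (17/7)·(6−6)) = ½·(36/7 + 60/7 + 0) = 48/7, so the M-coordinate is 3/7.

(2/7, 2/7, 3/7)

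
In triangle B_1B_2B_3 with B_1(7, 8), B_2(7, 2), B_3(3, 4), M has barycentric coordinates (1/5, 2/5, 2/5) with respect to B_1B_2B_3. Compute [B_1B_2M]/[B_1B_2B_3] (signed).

The signed ratio [B_1B_2M]/[B_1B_2B_3] equals the barycentric coordinate of M at vertex B_3, which is 2/5.

2/5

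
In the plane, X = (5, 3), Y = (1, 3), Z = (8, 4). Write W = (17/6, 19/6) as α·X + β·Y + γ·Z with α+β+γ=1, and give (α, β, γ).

Signed area of the reference triangle: [XYZ] = ½·(5·(3−4) + 1·(4−3) + 8·(3−3)) = ½·(-5 + 1 + 0) = -2.
[WYZ] = ½·((17/6)·(3−4) + 1·(4−(19/6)) + 8·(19/6−3)) = ½·(-17/6 + 5/6 + 4/3) = -1/3, so the X-coordinate is (-1/3)/(-2) = 1/6.
[XWZ] = ½·(5·(19/6−4) + (17/6)·(4−3) + 8·(3−(19/6))) = ½·(-25/6 + 17/6 − 4/3) = -4/3, so the Y-coordinate is 2/3.
[XYW] = ½·(5·(3−(19/6)) + 1·(19/6−3) + (17/6)·(3−3)) = ½·(-5/6 + 1/6 + 0) = -1/3, so the Z-coordinate is 1/6.
Check: 1/6 + 2/3 + 1/6 = 1.

(1/6, 2/3, 1/6)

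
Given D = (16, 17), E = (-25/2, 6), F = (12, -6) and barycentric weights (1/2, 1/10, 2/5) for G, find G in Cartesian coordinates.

(231/20, 67/10)

G = (1/2)·D + (1/10)·E + (2/5)·F.
x-coordinate: (1/2)·16 + (1/10)·(-25/2) + (2/5)·12 = 231/20.
y-coordinate: (1/2)·17 + (1/10)·6 + (2/5)·(-6) = 67/10.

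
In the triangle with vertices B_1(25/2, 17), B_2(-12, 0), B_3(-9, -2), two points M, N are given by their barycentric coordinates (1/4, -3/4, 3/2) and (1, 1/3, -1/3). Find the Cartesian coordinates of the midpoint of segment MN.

(81/16, 227/24)

Barycentric coordinates of the midpoint are the average: (5/8, -5/24, 7/12).
Converting: (5/8)·B_1 + (-5/24)·B_2 + (7/12)·B_3 = (81/16, 227/24).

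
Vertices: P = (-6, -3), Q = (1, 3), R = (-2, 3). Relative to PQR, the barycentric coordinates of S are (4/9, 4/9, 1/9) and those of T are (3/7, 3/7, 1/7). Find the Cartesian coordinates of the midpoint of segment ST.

(-307/126, 8/21)

Barycentric coordinates of the midpoint are the average: (55/126, 55/126, 8/63).
Converting: (55/126)·P + (55/126)·Q + (8/63)·R = (-307/126, 8/21).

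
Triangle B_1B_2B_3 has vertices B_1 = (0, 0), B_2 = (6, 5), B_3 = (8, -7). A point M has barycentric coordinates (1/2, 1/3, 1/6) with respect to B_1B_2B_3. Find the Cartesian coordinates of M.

(10/3, 1/2)

M = (1/2)·B_1 + (1/3)·B_2 + (1/6)·B_3.
x-coordinate: (1/2)·0 + (1/3)·6 + (1/6)·8 = 10/3.
y-coordinate: (1/2)·0 + (1/3)·5 + (1/6)·(-7) = 1/2.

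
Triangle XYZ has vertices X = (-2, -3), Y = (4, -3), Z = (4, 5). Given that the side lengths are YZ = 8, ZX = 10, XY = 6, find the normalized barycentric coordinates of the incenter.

(1/3, 5/12, 1/4)

The incenter has barycentric coordinates proportional to the opposite side lengths: (8 : 10 : 6).
Normalizing by 8+10+6 = 24 gives (1/3, 5/12, 1/4).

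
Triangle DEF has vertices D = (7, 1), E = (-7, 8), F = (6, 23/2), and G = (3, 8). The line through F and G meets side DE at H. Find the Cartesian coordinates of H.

Barycentric coordinates of G with respect to DEF: (1/4, 1/4, 1/2).
On side DE the F-coordinate is zero; dropping G's F-weight 1/2 and renormalizing the remaining 1/4 : 1/4 gives weights 1/2, 1/2 on D, E.
H = (1/2)·(7, 1) + (1/2)·(-7, 8) = (0, 9/2).

(0, 9/2)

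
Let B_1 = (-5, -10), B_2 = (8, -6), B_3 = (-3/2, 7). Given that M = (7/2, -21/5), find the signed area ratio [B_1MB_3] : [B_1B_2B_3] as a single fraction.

[B_1B_2B_3] = ½·((-5)·(-6−7) + 8·(7−(-10)) + (-3/2)·(-10−(-6))) = ½·(65 + 136 + 6) = 207/2.
[B_1MB_3] = ½·((-5)·(-21/5−7) + (7/2)·(7−(-10)) + (-3/2)·(-10−(-21/5))) = ½·(56 + 119/2 + 87/10) = 621/10, so the ratio is (621/10)/(207/2) = 3/5.

3/5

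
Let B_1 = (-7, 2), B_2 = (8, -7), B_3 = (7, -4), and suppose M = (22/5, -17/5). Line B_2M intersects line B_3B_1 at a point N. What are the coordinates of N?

(7/2, -5/2)

Barycentric coordinates of M with respect to B_1B_2B_3: (1/5, 1/5, 3/5).
On side B_3B_1 the B_2-coordinate is zero; dropping M's B_2-weight 1/5 and renormalizing the remaining 3/5 : 1/5 gives weights 3/4, 1/4 on B_3, B_1.
N = (3/4)·(7, -4) + (1/4)·(-7, 2) = (7/2, -5/2).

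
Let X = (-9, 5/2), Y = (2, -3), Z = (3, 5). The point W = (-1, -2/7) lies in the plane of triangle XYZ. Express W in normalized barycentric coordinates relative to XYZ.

Signed area of the reference triangle: [XYZ] = ½·((-9)·(-3−5) + 2·(5−(5/2)) + 3·(5/2−(-3))) = ½·(72 + 5 + 33/2) = 187/4.
[WYZ] = ½·((-1)·(-3−5) + 2·(5−(-2/7)) + 3·(-2/7−(-3))) = ½·(8 + 74/7 + 57/7) = 187/14, so the X-coordinate is (187/14)/(187/4) = 2/7.
[XWZ] = ½·((-9)·(-2/7−5) + (-1)·(5−(5/2)) + 3·(5/2−(-2/7))) = ½·(333/7 − 5/2 + 117/14) = 187/7, so the Y-coordinate is 4/7.
[XYW] = ½·((-9)·(-3−(-2/7)) + 2·(-2/7−(5/2)) + (-1)·(5/2−(-3))) = ½·(171/7 − 39/7 − 11/2) = 187/28, so the Z-coordinate is 1/7.
Check: 2/7 + 4/7 + 1/7 = 1.

(2/7, 4/7, 1/7)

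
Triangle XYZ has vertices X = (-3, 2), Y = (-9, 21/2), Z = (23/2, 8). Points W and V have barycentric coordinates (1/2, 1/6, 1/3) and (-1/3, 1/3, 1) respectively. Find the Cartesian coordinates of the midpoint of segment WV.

(31/6, 65/8)

Barycentric coordinates of the midpoint are the average: (1/12, 1/4, 2/3).
Converting: (1/12)·X + (1/4)·Y + (2/3)·Z = (31/6, 65/8).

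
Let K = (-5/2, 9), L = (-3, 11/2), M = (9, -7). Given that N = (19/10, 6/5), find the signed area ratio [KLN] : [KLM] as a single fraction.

[KLM] = ½·((-5/2)·(11/2−(-7)) + (-3)·(-7−9) + 9·(9−(11/2))) = ½·(-125/4 + 48 + 63/2) = 193/8.
[KLN] = ½·((-5/2)·(11/2−(6/5)) + (-3)·(6/5−9) + (19/10)·(9−(11/2))) = ½·(-43/4 + 117/5 + 133/20) = 193/20, so the ratio is (193/20)/(193/8) = 2/5.

2/5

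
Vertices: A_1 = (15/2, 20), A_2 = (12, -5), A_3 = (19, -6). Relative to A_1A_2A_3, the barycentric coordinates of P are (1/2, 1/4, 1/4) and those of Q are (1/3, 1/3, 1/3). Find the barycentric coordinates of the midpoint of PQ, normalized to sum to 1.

Since both coordinate triples sum to 1, the midpoint's barycentrics are the componentwise average.
(1/2+1/3)/2 = 5/12; similarly 7/24 and 7/24.

(5/12, 7/24, 7/24)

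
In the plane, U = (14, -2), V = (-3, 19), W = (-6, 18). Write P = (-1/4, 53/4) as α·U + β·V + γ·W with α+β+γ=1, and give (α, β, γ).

(1/4, 1/4, 1/2)

Signed area of the reference triangle: [UVW] = ½·(14·(19−18) + (-3)·(18−(-2)) + (-6)·(-2−19)) = ½·(14 − 60 + 126) = 40.
[PVW] = ½·((-1/4)·(19−18) + (-3)·(18−(53/4)) + (-6)·(53/4−19)) = ½·(-1/4 − 57/4 + 69/2) = 10, so the U-coordinate is 10/40 = 1/4.
[UPW] = ½·(14·(53/4−18) + (-1/4)·(18−(-2)) + (-6)·(-2−(53/4))) = ½·(-133/2 − 5 + 183/2) = 10, so the V-coordinate is 1/4.
[UVP] = ½·(14·(19−(53/4)) + (-3)·(53/4−(-2)) + (-1/4)·(-2−19)) = ½·(161/2 − 183/4 + 21/4) = 20, so the W-coordinate is 1/2.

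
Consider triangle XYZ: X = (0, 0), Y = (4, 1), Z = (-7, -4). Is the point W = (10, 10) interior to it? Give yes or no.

no

Barycentric coordinates of W: (23/3, -10/3, -10/3).
The three coordinates are positive, negative, negative; a point is interior exactly when all three are positive.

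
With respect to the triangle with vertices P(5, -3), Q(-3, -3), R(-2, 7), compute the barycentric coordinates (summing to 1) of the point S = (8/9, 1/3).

(4/9, 2/9, 1/3)

Signed area of the reference triangle: [PQR] = ½·(5·(-3−7) + (-3)·(7−(-3)) + (-2)·(-3−(-3))) = ½·(-50 − 30 + 0) = -40.
[SQR] = ½·((8/9)·(-3−7) + (-3)·(7−(1/3)) + (-2)·(1/3−(-3))) = ½·(-80/9 − 20 − 20/3) = -160/9, so the P-coordinate is (-160/9)/(-40) = 4/9.
[PSR] = ½·(5·(1/3−7) + (8/9)·(7−(-3)) + (-2)·(-3−(1/3))) = ½·(-100/3 + 80/9 + 20/3) = -80/9, so the Q-coordinate is 2/9.
[PQS] = ½·(5·(-3−(1/3)) + (-3)·(1/3−(-3)) + (8/9)·(-3−(-3))) = ½·(-50/3 − 10 + 0) = -40/3, so the R-coordinate is 1/3.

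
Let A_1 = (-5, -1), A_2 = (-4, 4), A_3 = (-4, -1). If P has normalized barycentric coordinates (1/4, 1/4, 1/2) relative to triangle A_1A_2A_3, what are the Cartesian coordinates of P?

(-17/4, 1/4)

P = (1/4)·A_1 + (1/4)·A_2 + (1/2)·A_3.
x-coordinate: (1/4)·(-5) + (1/4)·(-4) + (1/2)·(-4) = -17/4.
y-coordinate: (1/4)·(-1) + (1/4)·4 + (1/2)·(-1) = 1/4.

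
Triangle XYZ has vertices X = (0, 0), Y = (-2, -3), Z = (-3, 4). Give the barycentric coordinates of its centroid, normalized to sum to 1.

The centroid is the average of the vertices, so each weight is 1/3.

(1/3, 1/3, 1/3)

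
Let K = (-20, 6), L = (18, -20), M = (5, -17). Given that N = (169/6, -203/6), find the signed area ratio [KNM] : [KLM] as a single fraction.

[KLM] = ½·((-20)·(-20−(-17)) + 18·(-17−6) + 5·(6−(-20))) = ½·(60 − 414 + 130) = -112.
[KNM] = ½·((-20)·(-203/6−(-17)) + (169/6)·(-17−6) + 5·(6−(-203/6))) = ½·(1010/3 − 3887/6 + 1195/6) = -56, so the ratio is (-56)/(-112) = 1/2.

1/2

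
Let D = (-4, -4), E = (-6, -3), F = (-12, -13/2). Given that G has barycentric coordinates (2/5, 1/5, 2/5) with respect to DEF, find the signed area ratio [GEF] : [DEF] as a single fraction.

2/5

The signed ratio [GEF]/[DEF] equals the barycentric coordinate of G at vertex D, which is 2/5.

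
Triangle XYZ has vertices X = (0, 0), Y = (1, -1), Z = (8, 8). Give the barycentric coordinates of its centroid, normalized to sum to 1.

(1/3, 1/3, 1/3)

The centroid is the average of the vertices, so each weight is 1/3.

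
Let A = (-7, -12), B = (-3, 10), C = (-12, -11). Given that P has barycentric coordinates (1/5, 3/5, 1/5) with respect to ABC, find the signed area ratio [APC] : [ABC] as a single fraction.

3/5

The signed ratio [APC]/[ABC] equals the barycentric coordinate of P at vertex B, which is 3/5.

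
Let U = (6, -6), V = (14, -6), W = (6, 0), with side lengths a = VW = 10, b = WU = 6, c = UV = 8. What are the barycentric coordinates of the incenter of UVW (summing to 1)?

The incenter has barycentric coordinates proportional to the opposite side lengths: (10 : 6 : 8).
Normalizing by 10+6+8 = 24 gives (5/12, 1/4, 1/3).

(5/12, 1/4, 1/3)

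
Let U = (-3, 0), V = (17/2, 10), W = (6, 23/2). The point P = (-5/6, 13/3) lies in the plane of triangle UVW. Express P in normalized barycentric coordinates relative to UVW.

(2/3, -1/3, 2/3)

Signed area of the reference triangle: [UVW] = ½·((-3)·(10−(23/2)) + (17/2)·(23/2−0) + 6·(0−10)) = ½·(9/2 + 391/4 − 60) = 169/8.
[PVW] = ½·((-5/6)·(10−(23/2)) + (17/2)·(23/2−(13/3)) + 6·(13/3−10)) = ½·(5/4 + 731/12 − 34) = 169/12, so the U-coordinate is (169/12)/(169/8) = 2/3.
[UPW] = ½·((-3)·(13/3−(23/2)) + (-5/6)·(23/2−0) + 6·(0−(13/3))) = ½·(43/2 − 115/12 − 26) = -169/24, so the V-coordinate is -1/3.
[UVP] = ½·((-3)·(10−(13/3)) + (17/2)·(13/3−0) + (-5/6)·(0−10)) = ½·(-17 + 221/6 + 25/3) = 169/12, so the W-coordinate is 2/3.
Check: 2/3 − 1/3 + 2/3 = 1.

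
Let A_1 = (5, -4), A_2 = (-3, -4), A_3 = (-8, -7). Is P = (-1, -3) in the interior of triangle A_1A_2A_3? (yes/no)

no

Barycentric coordinates of P: (1/24, 31/24, -1/3).
The three coordinates are positive, positive, negative; a point is interior exactly when all three are positive.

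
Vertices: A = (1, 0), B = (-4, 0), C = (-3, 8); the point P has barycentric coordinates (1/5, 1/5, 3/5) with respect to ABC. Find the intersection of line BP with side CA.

Line BP meets CA where the B-coordinate vanishes; zeroing P's B-weight and renormalizing leaves C, A-weights 3/5 : 1/5 → (3/4, 1/4).
So Q = (3/4)·C + (1/4)·A = (-2, 6).

(-2, 6)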